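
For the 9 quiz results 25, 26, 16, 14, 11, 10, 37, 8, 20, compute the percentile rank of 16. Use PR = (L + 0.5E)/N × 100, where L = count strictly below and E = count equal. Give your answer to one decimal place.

N = 9.
Strictly below 16: 4. Equal to 16: 1.
PR = (4 + 0.5·1)/9 × 100 = 50.0

50.0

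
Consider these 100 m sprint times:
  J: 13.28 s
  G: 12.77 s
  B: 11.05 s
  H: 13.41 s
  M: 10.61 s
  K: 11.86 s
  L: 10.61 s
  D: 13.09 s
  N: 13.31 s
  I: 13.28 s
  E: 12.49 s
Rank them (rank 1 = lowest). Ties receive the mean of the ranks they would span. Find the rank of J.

Sorted (ascending): 10.61, 10.61, 11.05, 11.86, 12.49, 12.77, 13.09, 13.28, 13.28, 13.31, 13.41
The 2 values of 10.61 occupy positions 1–2 → average rank (1+2)/2 = 1.5.
The 2 values of 13.28 occupy positions 8–9 → average rank (8+9)/2 = 8.5.
J has value 13.28 s → rank 8.5.

8.5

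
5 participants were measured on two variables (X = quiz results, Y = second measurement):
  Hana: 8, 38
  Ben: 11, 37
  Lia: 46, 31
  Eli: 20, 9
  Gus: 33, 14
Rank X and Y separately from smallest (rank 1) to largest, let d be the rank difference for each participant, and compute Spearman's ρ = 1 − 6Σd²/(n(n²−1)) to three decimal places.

Ranks of variable 1: 1, 2, 5, 3, 4
Ranks of variable 2: 5, 4, 3, 1, 2
d = r₁ − r₂: -4, -2, 2, 2, 2
d²: 16, 4, 4, 4, 4; Σd² = 32
ρ = 1 − 6·32/(5·24) = 1 − 192/120 = -0.600

-0.600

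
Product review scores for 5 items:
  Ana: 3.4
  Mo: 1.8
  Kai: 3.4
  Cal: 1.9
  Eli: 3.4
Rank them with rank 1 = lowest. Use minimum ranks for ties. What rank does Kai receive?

3

Sorted (ascending): 1.8, 1.9, 3.4, 3.4, 3.4
The 3 values of 3.4 occupy positions 3–5 → each gets rank 3.
Kai has value 3.4 → rank 3.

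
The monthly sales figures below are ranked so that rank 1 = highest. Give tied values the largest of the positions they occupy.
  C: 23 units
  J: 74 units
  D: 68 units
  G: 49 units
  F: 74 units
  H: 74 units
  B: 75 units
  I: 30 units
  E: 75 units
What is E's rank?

2

Sorted (descending): 75, 75, 74, 74, 74, 68, 49, 30, 23
The 2 values of 75 occupy positions 1–2 → each gets rank 2.
The 3 values of 74 occupy positions 3–5 → each gets rank 5.
E has value 75 units → rank 2.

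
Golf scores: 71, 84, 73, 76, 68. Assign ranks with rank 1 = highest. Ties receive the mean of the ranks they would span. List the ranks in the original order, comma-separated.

4, 1, 3, 2, 5

Sorted (descending): 84, 76, 73, 71, 68
No ties — each value takes its position as its rank.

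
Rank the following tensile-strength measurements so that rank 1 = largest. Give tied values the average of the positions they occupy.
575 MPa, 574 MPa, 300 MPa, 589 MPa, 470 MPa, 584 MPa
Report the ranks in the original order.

Sorted (descending): 589, 584, 575, 574, 470, 300
No ties — each value takes its position as its rank.

3, 4, 6, 1, 5, 2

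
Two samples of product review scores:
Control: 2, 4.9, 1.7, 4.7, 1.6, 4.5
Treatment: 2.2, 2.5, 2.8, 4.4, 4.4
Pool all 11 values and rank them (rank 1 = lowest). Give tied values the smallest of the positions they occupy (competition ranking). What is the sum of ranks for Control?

36

Sorted (ascending): 1.6, 1.7, 2, 2.2, 2.5, 2.8, 4.4, 4.4, 4.5, 4.7, 4.9
The 2 values of 4.4 occupy positions 7–8 → each gets rank 7.
Control values → pooled ranks: 2→3, 4.9→11, 1.7→2, 4.7→10, 1.6→1, 4.5→9
Rank sum = 3 + 11 + 2 + 10 + 1 + 9 = 36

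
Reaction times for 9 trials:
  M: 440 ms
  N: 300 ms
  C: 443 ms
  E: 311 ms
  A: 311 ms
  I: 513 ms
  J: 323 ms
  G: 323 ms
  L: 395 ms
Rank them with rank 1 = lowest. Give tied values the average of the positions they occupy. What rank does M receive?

7

Sorted (ascending): 300, 311, 311, 323, 323, 395, 440, 443, 513
The 2 values of 311 occupy positions 2–3 → average rank (2+3)/2 = 2.5.
The 2 values of 323 occupy positions 4–5 → average rank (4+5)/2 = 4.5.
M has value 440 ms → rank 7.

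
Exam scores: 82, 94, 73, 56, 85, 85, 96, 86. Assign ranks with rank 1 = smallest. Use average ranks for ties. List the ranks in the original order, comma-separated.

Sorted (ascending): 56, 73, 82, 85, 85, 86, 94, 96
The 2 values of 85 occupy positions 4–5 → average rank (4+5)/2 = 4.5.

3, 7, 2, 1, 4.5, 4.5, 8, 6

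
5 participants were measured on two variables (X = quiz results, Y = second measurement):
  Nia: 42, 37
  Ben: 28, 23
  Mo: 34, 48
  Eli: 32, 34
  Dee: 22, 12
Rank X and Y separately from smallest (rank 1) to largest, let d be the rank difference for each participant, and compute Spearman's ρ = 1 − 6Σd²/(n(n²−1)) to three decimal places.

0.900

Ranks of variable 1: 5, 2, 4, 3, 1
Ranks of variable 2: 4, 2, 5, 3, 1
d = r₁ − r₂: 1, 0, -1, 0, 0
d²: 1, 0, 1, 0, 0; Σd² = 2
ρ = 1 − 6·2/(5·24) = 1 − 12/120 = 0.900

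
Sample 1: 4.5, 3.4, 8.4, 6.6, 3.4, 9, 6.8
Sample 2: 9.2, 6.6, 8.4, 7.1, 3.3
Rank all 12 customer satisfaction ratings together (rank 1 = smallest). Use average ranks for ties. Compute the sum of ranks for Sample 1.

42

Sorted (ascending): 3.3, 3.4, 3.4, 4.5, 6.6, 6.6, 6.8, 7.1, 8.4, 8.4, 9, 9.2
The 2 values of 3.4 occupy positions 2–3 → average rank (2+3)/2 = 2.5.
The 2 values of 6.6 occupy positions 5–6 → average rank (5+6)/2 = 5.5.
The 2 values of 8.4 occupy positions 9–10 → average rank (9+10)/2 = 9.5.
Sample 1 values → pooled ranks: 4.5→4, 3.4→2.5, 8.4→9.5, 6.6→5.5, 3.4→2.5, 9→11, 6.8→7
Rank sum = 4 + 2.5 + 9.5 + 5.5 + 2.5 + 11 + 7 = 42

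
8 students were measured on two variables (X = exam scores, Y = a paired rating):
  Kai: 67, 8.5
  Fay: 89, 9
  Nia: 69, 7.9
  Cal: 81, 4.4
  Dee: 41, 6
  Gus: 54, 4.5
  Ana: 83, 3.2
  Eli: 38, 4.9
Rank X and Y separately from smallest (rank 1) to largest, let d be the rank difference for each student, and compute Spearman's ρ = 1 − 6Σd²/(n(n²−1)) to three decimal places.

0.048

Ranks of variable 1: 4, 8, 5, 6, 2, 3, 7, 1
Ranks of variable 2: 7, 8, 6, 2, 5, 3, 1, 4
d = r₁ − r₂: -3, 0, -1, 4, -3, 0, 6, -3
d²: 9, 0, 1, 16, 9, 0, 36, 9; Σd² = 80
ρ = 1 − 6·80/(8·63) = 1 − 480/504 = 0.048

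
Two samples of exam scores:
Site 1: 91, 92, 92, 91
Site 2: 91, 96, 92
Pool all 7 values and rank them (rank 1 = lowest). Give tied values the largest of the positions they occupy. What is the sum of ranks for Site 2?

16

Sorted (ascending): 91, 91, 91, 92, 92, 92, 96
The 3 values of 91 occupy positions 1–3 → each gets rank 3.
The 3 values of 92 occupy positions 4–6 → each gets rank 6.
Site 2 values → pooled ranks: 91→3, 96→7, 92→6
Rank sum = 3 + 7 + 6 = 16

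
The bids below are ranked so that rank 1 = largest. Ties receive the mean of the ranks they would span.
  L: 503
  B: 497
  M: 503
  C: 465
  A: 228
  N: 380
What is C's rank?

Sorted (descending): 503, 503, 497, 465, 380, 228
The 2 values of 503 occupy positions 1–2 → average rank (1+2)/2 = 1.5.
C has value 465 → rank 4.

4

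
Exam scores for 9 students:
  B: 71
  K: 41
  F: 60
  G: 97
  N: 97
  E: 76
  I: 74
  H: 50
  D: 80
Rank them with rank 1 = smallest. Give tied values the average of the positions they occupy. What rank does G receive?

8.5

Sorted (ascending): 41, 50, 60, 71, 74, 76, 80, 97, 97
The 2 values of 97 occupy positions 8–9 → average rank (8+9)/2 = 8.5.
G has value 97 → rank 8.5.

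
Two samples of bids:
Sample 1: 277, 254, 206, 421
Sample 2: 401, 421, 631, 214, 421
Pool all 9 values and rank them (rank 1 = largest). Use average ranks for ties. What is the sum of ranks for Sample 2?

20

Sorted (descending): 631, 421, 421, 421, 401, 277, 254, 214, 206
The 3 values of 421 occupy positions 2–4 → average rank 3.
Sample 2 values → pooled ranks: 401→5, 421→3, 631→1, 214→8, 421→3
Rank sum = 5 + 3 + 1 + 8 + 3 = 20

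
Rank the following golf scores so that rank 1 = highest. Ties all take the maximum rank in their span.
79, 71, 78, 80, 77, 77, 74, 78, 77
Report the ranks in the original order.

2, 9, 4, 1, 7, 7, 8, 4, 7

Sorted (descending): 80, 79, 78, 78, 77, 77, 77, 74, 71
The 2 values of 78 occupy positions 3–4 → each gets rank 4.
The 3 values of 77 occupy positions 5–7 → each gets rank 7.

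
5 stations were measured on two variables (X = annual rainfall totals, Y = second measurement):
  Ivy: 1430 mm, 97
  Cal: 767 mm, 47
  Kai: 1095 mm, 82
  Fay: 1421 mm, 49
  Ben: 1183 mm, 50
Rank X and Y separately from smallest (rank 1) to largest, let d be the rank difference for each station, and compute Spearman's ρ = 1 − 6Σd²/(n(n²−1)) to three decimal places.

Ranks of variable 1: 5, 1, 2, 4, 3
Ranks of variable 2: 5, 1, 4, 2, 3
d = r₁ − r₂: 0, 0, -2, 2, 0
d²: 0, 0, 4, 4, 0; Σd² = 8
ρ = 1 − 6·8/(5·24) = 1 − 48/120 = 0.600

0.600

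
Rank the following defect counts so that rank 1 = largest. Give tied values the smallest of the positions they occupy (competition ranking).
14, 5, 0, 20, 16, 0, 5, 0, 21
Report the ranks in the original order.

4, 5, 7, 2, 3, 7, 5, 7, 1

Sorted (descending): 21, 20, 16, 14, 5, 5, 0, 0, 0
The 2 values of 5 occupy positions 5–6 → each gets rank 5.
The 3 values of 0 occupy positions 7–9 → each gets rank 7.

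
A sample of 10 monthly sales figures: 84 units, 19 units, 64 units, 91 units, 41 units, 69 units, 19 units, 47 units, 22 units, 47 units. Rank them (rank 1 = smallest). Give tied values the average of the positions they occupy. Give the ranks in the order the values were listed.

Sorted (ascending): 19, 19, 22, 41, 47, 47, 64, 69, 84, 91
The 2 values of 19 occupy positions 1–2 → average rank (1+2)/2 = 1.5.
The 2 values of 47 occupy positions 5–6 → average rank (5+6)/2 = 5.5.

9, 1.5, 7, 10, 4, 8, 1.5, 5.5, 3, 5.5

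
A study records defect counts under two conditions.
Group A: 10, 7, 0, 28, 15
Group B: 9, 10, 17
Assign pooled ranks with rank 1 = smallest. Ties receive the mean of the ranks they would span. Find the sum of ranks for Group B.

Sorted (ascending): 0, 7, 9, 10, 10, 15, 17, 28
The 2 values of 10 occupy positions 4–5 → average rank (4+5)/2 = 4.5.
Group B values → pooled ranks: 9→3, 10→4.5, 17→7
Rank sum = 3 + 4.5 + 7 = 14.5

14.5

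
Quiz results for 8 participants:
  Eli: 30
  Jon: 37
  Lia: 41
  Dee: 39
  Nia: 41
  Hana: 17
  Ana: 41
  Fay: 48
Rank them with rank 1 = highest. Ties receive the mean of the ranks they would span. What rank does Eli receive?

7

Sorted (descending): 48, 41, 41, 41, 39, 37, 30, 17
The 3 values of 41 occupy positions 2–4 → average rank 3.
Eli has value 30 → rank 7.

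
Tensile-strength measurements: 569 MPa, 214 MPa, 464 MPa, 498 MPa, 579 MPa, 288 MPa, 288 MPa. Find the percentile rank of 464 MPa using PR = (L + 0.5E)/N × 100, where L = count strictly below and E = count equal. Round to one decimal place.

50.0

N = 7.
Strictly below 464: 3. Equal to 464: 1.
PR = (3 + 0.5·1)/7 × 100 = 50.0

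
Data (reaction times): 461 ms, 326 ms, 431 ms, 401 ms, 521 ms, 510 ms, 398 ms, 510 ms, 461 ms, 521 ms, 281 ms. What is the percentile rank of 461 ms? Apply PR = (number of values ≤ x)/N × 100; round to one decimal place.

N = 11.
Strictly below 461: 5. Equal to 461: 2.
PR = 7/11 × 100 = 63.6

63.6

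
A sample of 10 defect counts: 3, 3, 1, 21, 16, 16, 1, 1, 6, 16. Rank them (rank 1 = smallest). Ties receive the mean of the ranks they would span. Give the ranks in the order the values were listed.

Sorted (ascending): 1, 1, 1, 3, 3, 6, 16, 16, 16, 21
The 3 values of 1 occupy positions 1–3 → average rank 2.
The 2 values of 3 occupy positions 4–5 → average rank (4+5)/2 = 4.5.
The 3 values of 16 occupy positions 7–9 → average rank 8.

4.5, 4.5, 2, 10, 8, 8, 2, 2, 6, 8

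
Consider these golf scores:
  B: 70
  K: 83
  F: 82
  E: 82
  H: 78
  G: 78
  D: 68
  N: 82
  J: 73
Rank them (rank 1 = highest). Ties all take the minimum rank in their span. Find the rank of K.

1

Sorted (descending): 83, 82, 82, 82, 78, 78, 73, 70, 68
The 3 values of 82 occupy positions 2–4 → each gets rank 2.
The 2 values of 78 occupy positions 5–6 → each gets rank 5.
K has value 83 → rank 1.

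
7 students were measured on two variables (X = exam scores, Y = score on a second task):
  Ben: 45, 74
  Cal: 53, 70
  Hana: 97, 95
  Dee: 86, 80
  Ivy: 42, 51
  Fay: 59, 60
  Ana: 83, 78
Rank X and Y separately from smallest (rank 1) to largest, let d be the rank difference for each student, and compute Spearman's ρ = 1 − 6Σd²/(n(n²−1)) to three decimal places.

Ranks of variable 1: 2, 3, 7, 6, 1, 4, 5
Ranks of variable 2: 4, 3, 7, 6, 1, 2, 5
d = r₁ − r₂: -2, 0, 0, 0, 0, 2, 0
d²: 4, 0, 0, 0, 0, 4, 0; Σd² = 8
ρ = 1 − 6·8/(7·48) = 1 − 48/336 = 0.857

0.857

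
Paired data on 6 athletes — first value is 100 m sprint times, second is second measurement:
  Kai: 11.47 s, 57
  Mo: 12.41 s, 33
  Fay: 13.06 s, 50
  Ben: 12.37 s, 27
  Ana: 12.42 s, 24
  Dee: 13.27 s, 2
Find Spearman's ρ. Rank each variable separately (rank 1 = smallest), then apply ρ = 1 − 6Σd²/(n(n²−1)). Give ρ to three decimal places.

Ranks of variable 1: 1, 3, 5, 2, 4, 6
Ranks of variable 2: 6, 4, 5, 3, 2, 1
d = r₁ − r₂: -5, -1, 0, -1, 2, 5
d²: 25, 1, 0, 1, 4, 25; Σd² = 56
ρ = 1 − 6·56/(6·35) = 1 − 336/210 = -0.600

-0.600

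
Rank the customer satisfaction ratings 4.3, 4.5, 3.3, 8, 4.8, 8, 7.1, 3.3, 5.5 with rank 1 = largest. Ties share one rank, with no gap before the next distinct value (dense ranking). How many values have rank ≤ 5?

6

Sorted (descending): 8, 8, 7.1, 5.5, 4.8, 4.5, 4.3, 3.3, 3.3
The 2 values of 8 share dense rank 1.
The 2 values of 3.3 share dense rank 7.
Remaining distinct values take the next consecutive integers.
Ranks ≤ 5: {1, 1, 2, 3, 4, 5} → 6 values.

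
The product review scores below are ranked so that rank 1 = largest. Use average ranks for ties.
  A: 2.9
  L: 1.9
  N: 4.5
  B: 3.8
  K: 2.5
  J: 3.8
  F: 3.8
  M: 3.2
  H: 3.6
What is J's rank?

Sorted (descending): 4.5, 3.8, 3.8, 3.8, 3.6, 3.2, 2.9, 2.5, 1.9
The 3 values of 3.8 occupy positions 2–4 → average rank 3.
J has value 3.8 → rank 3.

3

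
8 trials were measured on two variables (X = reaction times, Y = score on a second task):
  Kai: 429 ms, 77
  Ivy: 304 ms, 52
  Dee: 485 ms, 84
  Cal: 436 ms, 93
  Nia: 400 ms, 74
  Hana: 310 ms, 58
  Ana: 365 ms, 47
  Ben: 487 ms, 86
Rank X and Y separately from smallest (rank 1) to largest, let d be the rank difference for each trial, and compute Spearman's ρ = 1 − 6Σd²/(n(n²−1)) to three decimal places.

Ranks of variable 1: 5, 1, 7, 6, 4, 2, 3, 8
Ranks of variable 2: 5, 2, 6, 8, 4, 3, 1, 7
d = r₁ − r₂: 0, -1, 1, -2, 0, -1, 2, 1
d²: 0, 1, 1, 4, 0, 1, 4, 1; Σd² = 12
ρ = 1 − 6·12/(8·63) = 1 − 72/504 = 0.857

0.857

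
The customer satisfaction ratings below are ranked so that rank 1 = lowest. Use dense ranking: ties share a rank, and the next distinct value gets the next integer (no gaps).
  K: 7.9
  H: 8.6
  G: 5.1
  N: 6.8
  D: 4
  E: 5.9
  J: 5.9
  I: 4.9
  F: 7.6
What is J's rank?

Sorted (ascending): 4, 4.9, 5.1, 5.9, 5.9, 6.8, 7.6, 7.9, 8.6
The 2 values of 5.9 share dense rank 4.
Remaining distinct values take the next consecutive integers.
J has value 5.9 → rank 4.

4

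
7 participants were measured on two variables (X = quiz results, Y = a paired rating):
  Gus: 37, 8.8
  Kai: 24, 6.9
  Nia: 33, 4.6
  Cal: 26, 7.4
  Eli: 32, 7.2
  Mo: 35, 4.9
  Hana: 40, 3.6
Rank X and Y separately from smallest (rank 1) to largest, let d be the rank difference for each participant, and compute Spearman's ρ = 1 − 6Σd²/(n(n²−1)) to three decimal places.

-0.321

Ranks of variable 1: 6, 1, 4, 2, 3, 5, 7
Ranks of variable 2: 7, 4, 2, 6, 5, 3, 1
d = r₁ − r₂: -1, -3, 2, -4, -2, 2, 6
d²: 1, 9, 4, 16, 4, 4, 36; Σd² = 74
ρ = 1 − 6·74/(7·48) = 1 − 444/336 = -0.321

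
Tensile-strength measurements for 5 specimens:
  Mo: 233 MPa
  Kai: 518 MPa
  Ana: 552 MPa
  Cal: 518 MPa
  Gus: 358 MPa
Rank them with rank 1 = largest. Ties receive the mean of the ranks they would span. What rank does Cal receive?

Sorted (descending): 552, 518, 518, 358, 233
The 2 values of 518 occupy positions 2–3 → average rank (2+3)/2 = 2.5.
Cal has value 518 MPa → rank 2.5.

2.5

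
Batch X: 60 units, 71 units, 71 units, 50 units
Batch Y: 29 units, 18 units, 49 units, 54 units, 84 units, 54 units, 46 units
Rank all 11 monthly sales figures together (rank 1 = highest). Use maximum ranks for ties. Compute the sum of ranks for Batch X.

17

Sorted (descending): 84, 71, 71, 60, 54, 54, 50, 49, 46, 29, 18
The 2 values of 71 occupy positions 2–3 → each gets rank 3.
The 2 values of 54 occupy positions 5–6 → each gets rank 6.
Batch X values → pooled ranks: 60→4, 71→3, 71→3, 50→7
Rank sum = 4 + 3 + 3 + 7 = 17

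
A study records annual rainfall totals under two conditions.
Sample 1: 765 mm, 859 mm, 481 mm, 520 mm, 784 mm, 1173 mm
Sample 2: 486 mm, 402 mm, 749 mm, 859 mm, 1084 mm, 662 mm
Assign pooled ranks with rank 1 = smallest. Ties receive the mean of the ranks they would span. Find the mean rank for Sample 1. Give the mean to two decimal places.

Sorted (ascending): 402, 481, 486, 520, 662, 749, 765, 784, 859, 859, 1084, 1173
The 2 values of 859 occupy positions 9–10 → average rank (9+10)/2 = 9.5.
Sample 1 values → pooled ranks: 765→7, 859→9.5, 481→2, 520→4, 784→8, 1173→12
Mean rank = (7 + 9.5 + 2 + 4 + 8 + 12) / 6 = 7.08

7.08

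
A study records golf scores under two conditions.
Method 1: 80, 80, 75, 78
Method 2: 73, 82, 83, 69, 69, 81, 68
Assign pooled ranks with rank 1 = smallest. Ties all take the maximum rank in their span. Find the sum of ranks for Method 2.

41

Sorted (ascending): 68, 69, 69, 73, 75, 78, 80, 80, 81, 82, 83
The 2 values of 69 occupy positions 2–3 → each gets rank 3.
The 2 values of 80 occupy positions 7–8 → each gets rank 8.
Method 2 values → pooled ranks: 73→4, 82→10, 83→11, 69→3, 69→3, 81→9, 68→1
Rank sum = 4 + 10 + 11 + 3 + 3 + 9 + 1 = 41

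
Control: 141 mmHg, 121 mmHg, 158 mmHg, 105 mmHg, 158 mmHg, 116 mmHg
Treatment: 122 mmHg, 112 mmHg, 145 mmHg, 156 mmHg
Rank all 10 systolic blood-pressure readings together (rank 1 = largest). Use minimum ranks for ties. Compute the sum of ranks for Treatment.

22

Sorted (descending): 158, 158, 156, 145, 141, 122, 121, 116, 112, 105
The 2 values of 158 occupy positions 1–2 → each gets rank 1.
Treatment values → pooled ranks: 122→6, 112→9, 145→4, 156→3
Rank sum = 6 + 9 + 4 + 3 = 22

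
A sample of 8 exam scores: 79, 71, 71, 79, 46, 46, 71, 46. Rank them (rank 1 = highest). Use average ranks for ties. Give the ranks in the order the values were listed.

Sorted (descending): 79, 79, 71, 71, 71, 46, 46, 46
The 2 values of 79 occupy positions 1–2 → average rank (1+2)/2 = 1.5.
The 3 values of 71 occupy positions 3–5 → average rank 4.
The 3 values of 46 occupy positions 6–8 → average rank 7.

1.5, 4, 4, 1.5, 7, 7, 4, 7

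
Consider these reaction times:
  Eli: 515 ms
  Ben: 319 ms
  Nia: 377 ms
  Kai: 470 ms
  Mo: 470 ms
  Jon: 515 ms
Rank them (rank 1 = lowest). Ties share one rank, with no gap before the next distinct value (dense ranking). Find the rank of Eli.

4

Sorted (ascending): 319, 377, 470, 470, 515, 515
The 2 values of 470 share dense rank 3.
The 2 values of 515 share dense rank 4.
Remaining distinct values take the next consecutive integers.
Eli has value 515 ms → rank 4.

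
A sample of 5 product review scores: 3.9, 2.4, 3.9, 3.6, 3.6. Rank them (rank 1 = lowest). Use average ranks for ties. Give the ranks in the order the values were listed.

Sorted (ascending): 2.4, 3.6, 3.6, 3.9, 3.9
The 2 values of 3.6 occupy positions 2–3 → average rank (2+3)/2 = 2.5.
The 2 values of 3.9 occupy positions 4–5 → average rank (4+5)/2 = 4.5.

4.5, 1, 4.5, 2.5, 2.5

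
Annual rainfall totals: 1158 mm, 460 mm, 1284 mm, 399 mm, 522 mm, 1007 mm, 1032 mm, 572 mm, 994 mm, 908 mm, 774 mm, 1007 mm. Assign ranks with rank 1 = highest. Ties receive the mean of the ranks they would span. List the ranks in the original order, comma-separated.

2, 11, 1, 12, 10, 4.5, 3, 9, 6, 7, 8, 4.5

Sorted (descending): 1284, 1158, 1032, 1007, 1007, 994, 908, 774, 572, 522, 460, 399
The 2 values of 1007 occupy positions 4–5 → average rank (4+5)/2 = 4.5.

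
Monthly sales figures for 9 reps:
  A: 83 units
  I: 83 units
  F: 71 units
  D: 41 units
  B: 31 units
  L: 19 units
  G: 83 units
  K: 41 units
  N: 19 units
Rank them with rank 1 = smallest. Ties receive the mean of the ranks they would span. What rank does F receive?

Sorted (ascending): 19, 19, 31, 41, 41, 71, 83, 83, 83
The 2 values of 19 occupy positions 1–2 → average rank (1+2)/2 = 1.5.
The 2 values of 41 occupy positions 4–5 → average rank (4+5)/2 = 4.5.
The 3 values of 83 occupy positions 7–9 → average rank 8.
F has value 71 units → rank 6.

6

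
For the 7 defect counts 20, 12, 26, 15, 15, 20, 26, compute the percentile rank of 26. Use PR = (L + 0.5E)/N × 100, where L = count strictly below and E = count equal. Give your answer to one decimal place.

N = 7.
Strictly below 26: 5. Equal to 26: 2.
PR = (5 + 0.5·2)/7 × 100 = 85.7

85.7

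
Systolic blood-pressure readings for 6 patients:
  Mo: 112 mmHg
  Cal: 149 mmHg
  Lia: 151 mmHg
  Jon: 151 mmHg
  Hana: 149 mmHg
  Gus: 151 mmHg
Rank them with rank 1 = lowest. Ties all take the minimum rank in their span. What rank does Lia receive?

4

Sorted (ascending): 112, 149, 149, 151, 151, 151
The 2 values of 149 occupy positions 2–3 → each gets rank 2.
The 3 values of 151 occupy positions 4–6 → each gets rank 4.
Lia has value 151 mmHg → rank 4.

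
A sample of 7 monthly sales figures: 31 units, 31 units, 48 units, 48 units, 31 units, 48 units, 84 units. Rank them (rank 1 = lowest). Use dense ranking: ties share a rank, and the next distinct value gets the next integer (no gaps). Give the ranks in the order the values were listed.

Sorted (ascending): 31, 31, 31, 48, 48, 48, 84
The 3 values of 31 share dense rank 1.
The 3 values of 48 share dense rank 2.
Remaining distinct values take the next consecutive integers.

1, 1, 2, 2, 1, 2, 3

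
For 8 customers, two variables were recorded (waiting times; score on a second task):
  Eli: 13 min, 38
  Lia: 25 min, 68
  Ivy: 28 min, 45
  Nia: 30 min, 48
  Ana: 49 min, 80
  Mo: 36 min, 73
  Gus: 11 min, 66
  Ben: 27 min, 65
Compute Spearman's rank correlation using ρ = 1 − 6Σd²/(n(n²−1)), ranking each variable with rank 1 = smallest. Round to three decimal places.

Ranks of variable 1: 2, 3, 5, 6, 8, 7, 1, 4
Ranks of variable 2: 1, 6, 2, 3, 8, 7, 5, 4
d = r₁ − r₂: 1, -3, 3, 3, 0, 0, -4, 0
d²: 1, 9, 9, 9, 0, 0, 16, 0; Σd² = 44
ρ = 1 − 6·44/(8·63) = 1 − 264/504 = 0.476

0.476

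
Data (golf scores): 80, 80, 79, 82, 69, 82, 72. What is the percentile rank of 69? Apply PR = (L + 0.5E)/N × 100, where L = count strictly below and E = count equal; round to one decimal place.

7.1

N = 7.
Strictly below 69: 0. Equal to 69: 1.
PR = (0 + 0.5·1)/7 × 100 = 7.1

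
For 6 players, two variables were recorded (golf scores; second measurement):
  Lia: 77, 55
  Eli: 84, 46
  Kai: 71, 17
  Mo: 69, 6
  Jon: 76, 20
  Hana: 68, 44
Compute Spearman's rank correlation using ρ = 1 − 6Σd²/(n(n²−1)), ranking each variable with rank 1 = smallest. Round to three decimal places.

Ranks of variable 1: 5, 6, 3, 2, 4, 1
Ranks of variable 2: 6, 5, 2, 1, 3, 4
d = r₁ − r₂: -1, 1, 1, 1, 1, -3
d²: 1, 1, 1, 1, 1, 9; Σd² = 14
ρ = 1 − 6·14/(6·35) = 1 − 84/210 = 0.600

0.600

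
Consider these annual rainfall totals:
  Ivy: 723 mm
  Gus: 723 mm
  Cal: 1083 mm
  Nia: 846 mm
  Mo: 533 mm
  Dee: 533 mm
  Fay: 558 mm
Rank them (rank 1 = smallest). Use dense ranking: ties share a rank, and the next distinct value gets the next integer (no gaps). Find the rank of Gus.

3

Sorted (ascending): 533, 533, 558, 723, 723, 846, 1083
The 2 values of 533 share dense rank 1.
The 2 values of 723 share dense rank 3.
Remaining distinct values take the next consecutive integers.
Gus has value 723 mm → rank 3.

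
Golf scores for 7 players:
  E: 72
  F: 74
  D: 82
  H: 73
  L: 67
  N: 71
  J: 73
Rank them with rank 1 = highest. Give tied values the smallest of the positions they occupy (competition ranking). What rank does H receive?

Sorted (descending): 82, 74, 73, 73, 72, 71, 67
The 2 values of 73 occupy positions 3–4 → each gets rank 3.
H has value 73 → rank 3.

3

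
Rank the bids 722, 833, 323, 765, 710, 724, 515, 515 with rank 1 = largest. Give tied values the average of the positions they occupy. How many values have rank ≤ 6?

Sorted (descending): 833, 765, 724, 722, 710, 515, 515, 323
The 2 values of 515 occupy positions 6–7 → average rank (6+7)/2 = 6.5.
Ranks ≤ 6: {1, 2, 3, 4, 5} → 5 values.

5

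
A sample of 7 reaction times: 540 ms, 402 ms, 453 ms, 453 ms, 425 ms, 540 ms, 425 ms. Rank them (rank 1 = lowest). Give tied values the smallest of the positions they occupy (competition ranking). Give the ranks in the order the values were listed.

6, 1, 4, 4, 2, 6, 2

Sorted (ascending): 402, 425, 425, 453, 453, 540, 540
The 2 values of 425 occupy positions 2–3 → each gets rank 2.
The 2 values of 453 occupy positions 4–5 → each gets rank 4.
The 2 values of 540 occupy positions 6–7 → each gets rank 6.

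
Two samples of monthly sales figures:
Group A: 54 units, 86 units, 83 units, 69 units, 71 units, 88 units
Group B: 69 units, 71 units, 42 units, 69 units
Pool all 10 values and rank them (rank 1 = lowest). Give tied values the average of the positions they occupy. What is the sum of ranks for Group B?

15.5

Sorted (ascending): 42, 54, 69, 69, 69, 71, 71, 83, 86, 88
The 3 values of 69 occupy positions 3–5 → average rank 4.
The 2 values of 71 occupy positions 6–7 → average rank (6+7)/2 = 6.5.
Group B values → pooled ranks: 69→4, 71→6.5, 42→1, 69→4
Rank sum = 4 + 6.5 + 1 + 4 = 15.5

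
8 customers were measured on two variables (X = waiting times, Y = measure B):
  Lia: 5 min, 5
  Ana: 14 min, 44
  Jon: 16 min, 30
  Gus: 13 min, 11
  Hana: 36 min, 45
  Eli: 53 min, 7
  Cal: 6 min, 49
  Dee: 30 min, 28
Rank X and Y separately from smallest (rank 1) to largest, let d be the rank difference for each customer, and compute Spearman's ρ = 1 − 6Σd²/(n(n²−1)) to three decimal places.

Ranks of variable 1: 1, 4, 5, 3, 7, 8, 2, 6
Ranks of variable 2: 1, 6, 5, 3, 7, 2, 8, 4
d = r₁ − r₂: 0, -2, 0, 0, 0, 6, -6, 2
d²: 0, 4, 0, 0, 0, 36, 36, 4; Σd² = 80
ρ = 1 − 6·80/(8·63) = 1 − 480/504 = 0.048

0.048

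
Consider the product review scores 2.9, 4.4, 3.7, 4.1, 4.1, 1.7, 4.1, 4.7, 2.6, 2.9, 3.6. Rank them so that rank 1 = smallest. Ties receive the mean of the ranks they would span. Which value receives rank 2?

Sorted (ascending): 1.7, 2.6, 2.9, 2.9, 3.6, 3.7, 4.1, 4.1, 4.1, 4.4, 4.7
The 2 values of 2.9 occupy positions 3–4 → average rank (3+4)/2 = 3.5.
The 3 values of 4.1 occupy positions 7–9 → average rank 8.
Rank 2 → value 2.6.

2.6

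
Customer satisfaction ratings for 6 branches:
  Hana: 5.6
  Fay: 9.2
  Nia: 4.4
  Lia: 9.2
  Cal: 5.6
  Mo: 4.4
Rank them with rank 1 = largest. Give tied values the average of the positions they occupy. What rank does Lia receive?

Sorted (descending): 9.2, 9.2, 5.6, 5.6, 4.4, 4.4
The 2 values of 9.2 occupy positions 1–2 → average rank (1+2)/2 = 1.5.
The 2 values of 5.6 occupy positions 3–4 → average rank (3+4)/2 = 3.5.
The 2 values of 4.4 occupy positions 5–6 → average rank (5+6)/2 = 5.5.
Lia has value 9.2 → rank 1.5.

1.5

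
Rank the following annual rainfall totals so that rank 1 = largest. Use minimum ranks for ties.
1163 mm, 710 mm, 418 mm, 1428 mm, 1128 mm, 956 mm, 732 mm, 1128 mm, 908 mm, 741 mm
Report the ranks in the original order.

Sorted (descending): 1428, 1163, 1128, 1128, 956, 908, 741, 732, 710, 418
The 2 values of 1128 occupy positions 3–4 → each gets rank 3.

2, 9, 10, 1, 3, 5, 8, 3, 6, 7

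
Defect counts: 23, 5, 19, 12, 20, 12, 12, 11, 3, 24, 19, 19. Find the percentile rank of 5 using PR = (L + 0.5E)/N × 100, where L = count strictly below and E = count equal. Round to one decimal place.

N = 12.
Strictly below 5: 1. Equal to 5: 1.
PR = (1 + 0.5·1)/12 × 100 = 12.5

12.5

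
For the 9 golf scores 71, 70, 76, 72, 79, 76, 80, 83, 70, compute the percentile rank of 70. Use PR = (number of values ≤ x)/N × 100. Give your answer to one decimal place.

22.2

N = 9.
Strictly below 70: 0. Equal to 70: 2.
PR = 2/9 × 100 = 22.2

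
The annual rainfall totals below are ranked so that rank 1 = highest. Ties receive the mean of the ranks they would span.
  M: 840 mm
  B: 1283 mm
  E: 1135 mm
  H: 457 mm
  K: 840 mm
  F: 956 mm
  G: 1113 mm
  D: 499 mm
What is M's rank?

5.5

Sorted (descending): 1283, 1135, 1113, 956, 840, 840, 499, 457
The 2 values of 840 occupy positions 5–6 → average rank (5+6)/2 = 5.5.
M has value 840 mm → rank 5.5.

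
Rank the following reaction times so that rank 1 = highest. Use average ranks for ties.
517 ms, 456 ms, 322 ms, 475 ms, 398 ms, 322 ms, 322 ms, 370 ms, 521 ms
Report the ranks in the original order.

2, 4, 8, 3, 5, 8, 8, 6, 1

Sorted (descending): 521, 517, 475, 456, 398, 370, 322, 322, 322
The 3 values of 322 occupy positions 7–9 → average rank 8.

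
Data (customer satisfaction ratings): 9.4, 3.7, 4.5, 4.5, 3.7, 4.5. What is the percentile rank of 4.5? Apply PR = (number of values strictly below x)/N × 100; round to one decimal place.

N = 6.
Strictly below 4.5: 2. Equal to 4.5: 3.
PR = 2/6 × 100 = 33.3

33.3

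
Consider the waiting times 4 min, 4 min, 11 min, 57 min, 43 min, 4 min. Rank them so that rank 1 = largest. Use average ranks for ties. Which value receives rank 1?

57

Sorted (descending): 57, 43, 11, 4, 4, 4
The 3 values of 4 occupy positions 4–6 → average rank 5.
Rank 1 → value 57.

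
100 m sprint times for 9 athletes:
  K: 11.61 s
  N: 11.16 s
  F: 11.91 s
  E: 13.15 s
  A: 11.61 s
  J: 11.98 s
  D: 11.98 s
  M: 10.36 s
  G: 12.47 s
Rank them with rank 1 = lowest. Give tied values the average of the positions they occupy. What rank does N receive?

Sorted (ascending): 10.36, 11.16, 11.61, 11.61, 11.91, 11.98, 11.98, 12.47, 13.15
The 2 values of 11.61 occupy positions 3–4 → average rank (3+4)/2 = 3.5.
The 2 values of 11.98 occupy positions 6–7 → average rank (6+7)/2 = 6.5.
N has value 11.16 s → rank 2.

2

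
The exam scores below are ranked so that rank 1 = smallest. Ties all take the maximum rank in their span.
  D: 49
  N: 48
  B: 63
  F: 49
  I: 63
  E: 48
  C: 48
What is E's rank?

Sorted (ascending): 48, 48, 48, 49, 49, 63, 63
The 3 values of 48 occupy positions 1–3 → each gets rank 3.
The 2 values of 49 occupy positions 4–5 → each gets rank 5.
The 2 values of 63 occupy positions 6–7 → each gets rank 7.
E has value 48 → rank 3.

3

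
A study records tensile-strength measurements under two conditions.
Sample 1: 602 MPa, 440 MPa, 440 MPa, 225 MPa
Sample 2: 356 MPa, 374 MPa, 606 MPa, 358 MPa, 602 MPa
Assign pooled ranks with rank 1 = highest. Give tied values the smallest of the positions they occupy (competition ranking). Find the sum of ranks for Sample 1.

Sorted (descending): 606, 602, 602, 440, 440, 374, 358, 356, 225
The 2 values of 602 occupy positions 2–3 → each gets rank 2.
The 2 values of 440 occupy positions 4–5 → each gets rank 4.
Sample 1 values → pooled ranks: 602→2, 440→4, 440→4, 225→9
Rank sum = 2 + 4 + 4 + 9 = 19

19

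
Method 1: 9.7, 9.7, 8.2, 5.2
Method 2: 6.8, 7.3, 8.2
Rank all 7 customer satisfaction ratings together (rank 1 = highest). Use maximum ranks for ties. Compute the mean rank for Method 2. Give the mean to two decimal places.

Sorted (descending): 9.7, 9.7, 8.2, 8.2, 7.3, 6.8, 5.2
The 2 values of 9.7 occupy positions 1–2 → each gets rank 2.
The 2 values of 8.2 occupy positions 3–4 → each gets rank 4.
Method 2 values → pooled ranks: 6.8→6, 7.3→5, 8.2→4
Mean rank = (6 + 5 + 4) / 3 = 5.00

5.00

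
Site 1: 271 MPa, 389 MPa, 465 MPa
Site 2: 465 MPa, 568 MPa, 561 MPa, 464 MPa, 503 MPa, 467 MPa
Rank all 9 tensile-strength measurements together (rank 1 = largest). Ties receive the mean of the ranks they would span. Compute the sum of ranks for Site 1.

Sorted (descending): 568, 561, 503, 467, 465, 465, 464, 389, 271
The 2 values of 465 occupy positions 5–6 → average rank (5+6)/2 = 5.5.
Site 1 values → pooled ranks: 271→9, 389→8, 465→5.5
Rank sum = 9 + 8 + 5.5 = 22.5

22.5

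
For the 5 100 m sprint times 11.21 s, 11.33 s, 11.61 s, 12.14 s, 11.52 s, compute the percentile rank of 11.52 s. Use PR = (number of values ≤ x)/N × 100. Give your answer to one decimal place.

60.0

N = 5.
Strictly below 11.52: 2. Equal to 11.52: 1.
PR = 3/5 × 100 = 60.0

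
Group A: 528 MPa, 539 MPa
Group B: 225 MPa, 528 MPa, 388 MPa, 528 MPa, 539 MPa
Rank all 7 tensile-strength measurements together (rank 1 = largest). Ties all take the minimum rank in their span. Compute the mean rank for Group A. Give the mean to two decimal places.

Sorted (descending): 539, 539, 528, 528, 528, 388, 225
The 2 values of 539 occupy positions 1–2 → each gets rank 1.
The 3 values of 528 occupy positions 3–5 → each gets rank 3.
Group A values → pooled ranks: 528→3, 539→1
Mean rank = (3 + 1) / 2 = 2.00

2.00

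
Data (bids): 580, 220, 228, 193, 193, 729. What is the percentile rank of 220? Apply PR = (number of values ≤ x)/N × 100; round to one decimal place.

50.0

N = 6.
Strictly below 220: 2. Equal to 220: 1.
PR = 3/6 × 100 = 50.0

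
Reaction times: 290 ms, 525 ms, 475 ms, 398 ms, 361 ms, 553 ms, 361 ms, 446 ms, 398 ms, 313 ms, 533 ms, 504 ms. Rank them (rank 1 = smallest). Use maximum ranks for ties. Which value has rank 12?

553

Sorted (ascending): 290, 313, 361, 361, 398, 398, 446, 475, 504, 525, 533, 553
The 2 values of 361 occupy positions 3–4 → each gets rank 4.
The 2 values of 398 occupy positions 5–6 → each gets rank 6.
Rank 12 → value 553.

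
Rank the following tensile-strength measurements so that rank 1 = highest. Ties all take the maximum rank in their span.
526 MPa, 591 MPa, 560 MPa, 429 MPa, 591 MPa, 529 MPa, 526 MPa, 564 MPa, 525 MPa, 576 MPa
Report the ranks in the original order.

Sorted (descending): 591, 591, 576, 564, 560, 529, 526, 526, 525, 429
The 2 values of 591 occupy positions 1–2 → each gets rank 2.
The 2 values of 526 occupy positions 7–8 → each gets rank 8.

8, 2, 5, 10, 2, 6, 8, 4, 9, 3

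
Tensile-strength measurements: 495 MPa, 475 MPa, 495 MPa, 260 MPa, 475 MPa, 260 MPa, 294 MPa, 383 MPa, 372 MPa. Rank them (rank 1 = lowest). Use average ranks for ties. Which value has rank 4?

Sorted (ascending): 260, 260, 294, 372, 383, 475, 475, 495, 495
The 2 values of 260 occupy positions 1–2 → average rank (1+2)/2 = 1.5.
The 2 values of 475 occupy positions 6–7 → average rank (6+7)/2 = 6.5.
The 2 values of 495 occupy positions 8–9 → average rank (8+9)/2 = 8.5.
Rank 4 → value 372.

372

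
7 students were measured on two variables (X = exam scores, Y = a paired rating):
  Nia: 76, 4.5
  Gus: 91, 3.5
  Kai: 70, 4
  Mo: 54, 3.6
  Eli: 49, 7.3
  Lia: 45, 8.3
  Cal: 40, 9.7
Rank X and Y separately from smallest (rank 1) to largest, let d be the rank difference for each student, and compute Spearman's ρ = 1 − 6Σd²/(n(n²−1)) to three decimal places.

-0.857

Ranks of variable 1: 6, 7, 5, 4, 3, 2, 1
Ranks of variable 2: 4, 1, 3, 2, 5, 6, 7
d = r₁ − r₂: 2, 6, 2, 2, -2, -4, -6
d²: 4, 36, 4, 4, 4, 16, 36; Σd² = 104
ρ = 1 − 6·104/(7·48) = 1 − 624/336 = -0.857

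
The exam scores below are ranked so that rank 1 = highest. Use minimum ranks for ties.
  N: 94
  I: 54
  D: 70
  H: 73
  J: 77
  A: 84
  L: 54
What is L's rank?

Sorted (descending): 94, 84, 77, 73, 70, 54, 54
The 2 values of 54 occupy positions 6–7 → each gets rank 6.
L has value 54 → rank 6.

6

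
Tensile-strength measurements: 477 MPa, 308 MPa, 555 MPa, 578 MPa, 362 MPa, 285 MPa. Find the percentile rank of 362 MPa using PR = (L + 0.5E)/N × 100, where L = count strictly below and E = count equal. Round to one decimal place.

41.7

N = 6.
Strictly below 362: 2. Equal to 362: 1.
PR = (2 + 0.5·1)/6 × 100 = 41.7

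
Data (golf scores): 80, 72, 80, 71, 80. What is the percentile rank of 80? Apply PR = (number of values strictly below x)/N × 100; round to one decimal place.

40.0

N = 5.
Strictly below 80: 2. Equal to 80: 3.
PR = 2/5 × 100 = 40.0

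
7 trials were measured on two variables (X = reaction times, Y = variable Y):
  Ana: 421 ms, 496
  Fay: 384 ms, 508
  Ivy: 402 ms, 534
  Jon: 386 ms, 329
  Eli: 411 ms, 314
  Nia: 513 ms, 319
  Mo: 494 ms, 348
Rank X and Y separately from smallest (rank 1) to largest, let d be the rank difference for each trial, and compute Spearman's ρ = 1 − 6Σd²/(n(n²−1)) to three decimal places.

Ranks of variable 1: 5, 1, 3, 2, 4, 7, 6
Ranks of variable 2: 5, 6, 7, 3, 1, 2, 4
d = r₁ − r₂: 0, -5, -4, -1, 3, 5, 2
d²: 0, 25, 16, 1, 9, 25, 4; Σd² = 80
ρ = 1 − 6·80/(7·48) = 1 − 480/336 = -0.429

-0.429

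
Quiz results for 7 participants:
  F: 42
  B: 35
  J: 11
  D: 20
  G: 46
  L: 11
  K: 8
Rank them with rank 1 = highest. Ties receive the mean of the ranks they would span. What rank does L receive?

Sorted (descending): 46, 42, 35, 20, 11, 11, 8
The 2 values of 11 occupy positions 5–6 → average rank (5+6)/2 = 5.5.
L has value 11 → rank 5.5.

5.5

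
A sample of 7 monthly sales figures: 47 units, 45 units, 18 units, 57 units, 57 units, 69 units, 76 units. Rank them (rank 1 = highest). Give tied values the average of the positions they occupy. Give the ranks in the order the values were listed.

Sorted (descending): 76, 69, 57, 57, 47, 45, 18
The 2 values of 57 occupy positions 3–4 → average rank (3+4)/2 = 3.5.

5, 6, 7, 3.5, 3.5, 2, 1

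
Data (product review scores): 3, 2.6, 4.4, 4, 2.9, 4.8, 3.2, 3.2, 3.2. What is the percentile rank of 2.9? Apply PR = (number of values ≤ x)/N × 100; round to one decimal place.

22.2

N = 9.
Strictly below 2.9: 1. Equal to 2.9: 1.
PR = 2/9 × 100 = 22.2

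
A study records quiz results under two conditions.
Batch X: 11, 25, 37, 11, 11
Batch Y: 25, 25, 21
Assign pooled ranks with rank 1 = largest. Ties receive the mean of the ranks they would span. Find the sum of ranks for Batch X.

25

Sorted (descending): 37, 25, 25, 25, 21, 11, 11, 11
The 3 values of 25 occupy positions 2–4 → average rank 3.
The 3 values of 11 occupy positions 6–8 → average rank 7.
Batch X values → pooled ranks: 11→7, 25→3, 37→1, 11→7, 11→7
Rank sum = 7 + 3 + 1 + 7 + 7 = 25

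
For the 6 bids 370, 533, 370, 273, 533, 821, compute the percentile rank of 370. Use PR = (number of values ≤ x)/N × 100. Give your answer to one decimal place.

50.0

N = 6.
Strictly below 370: 1. Equal to 370: 2.
PR = 3/6 × 100 = 50.0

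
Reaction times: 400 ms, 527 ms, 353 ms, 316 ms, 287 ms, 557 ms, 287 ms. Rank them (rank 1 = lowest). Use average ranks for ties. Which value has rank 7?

Sorted (ascending): 287, 287, 316, 353, 400, 527, 557
The 2 values of 287 occupy positions 1–2 → average rank (1+2)/2 = 1.5.
Rank 7 → value 557.

557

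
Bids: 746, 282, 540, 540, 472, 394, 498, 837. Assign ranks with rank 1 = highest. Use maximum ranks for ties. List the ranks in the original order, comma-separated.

Sorted (descending): 837, 746, 540, 540, 498, 472, 394, 282
The 2 values of 540 occupy positions 3–4 → each gets rank 4.

2, 8, 4, 4, 6, 7, 5, 1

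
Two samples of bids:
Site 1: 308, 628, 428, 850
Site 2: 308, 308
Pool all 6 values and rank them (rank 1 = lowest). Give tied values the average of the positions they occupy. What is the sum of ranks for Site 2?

Sorted (ascending): 308, 308, 308, 428, 628, 850
The 3 values of 308 occupy positions 1–3 → average rank 2.
Site 2 values → pooled ranks: 308→2, 308→2
Rank sum = 2 + 2 = 4

4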